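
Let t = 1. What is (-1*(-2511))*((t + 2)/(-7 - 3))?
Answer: -7533/10 ≈ -753.30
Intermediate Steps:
(-1*(-2511))*((t + 2)/(-7 - 3)) = (-1*(-2511))*((1 + 2)/(-7 - 3)) = 2511*(3/(-10)) = 2511*(3*(-⅒)) = 2511*(-3/10) = -7533/10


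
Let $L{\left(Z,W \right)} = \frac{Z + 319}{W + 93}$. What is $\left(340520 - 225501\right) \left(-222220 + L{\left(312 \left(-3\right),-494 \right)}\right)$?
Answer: $- \frac{10249297427457}{401} \approx -2.5559 \cdot 10^{10}$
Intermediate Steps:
$L{\left(Z,W \right)} = \frac{319 + Z}{93 + W}$
$\left(340520 - 225501\right) \left(-222220 + L{\left(312 \left(-3\right),-494 \right)}\right) = \left(340520 - 225501\right) \left(-222220 + \frac{319 + 312 \left(-3\right)}{93 - 494}\right) = 115019 \left(-222220 + \frac{319 - 936}{-401}\right) = 115019 \left(-222220 - - \frac{617}{401}\right) = 115019 \left(-222220 + \frac{617}{401}\right) = 115019 \left(- \frac{89109603}{401}\right) = - \frac{10249297427457}{401}$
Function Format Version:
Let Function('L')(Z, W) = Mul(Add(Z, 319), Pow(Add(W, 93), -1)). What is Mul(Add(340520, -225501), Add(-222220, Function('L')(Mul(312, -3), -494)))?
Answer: Rational(-10249297427457, 401) ≈ -2.5559e+10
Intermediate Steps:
Function('L')(Z, W) = Mul(Pow(Add(93, W), -1), Add(319, Z)) (Function('L')(Z, W) = Mul(Add(319, Z), Pow(Add(93, W), -1)) = Mul(Pow(Add(93, W), -1), Add(319, Z)))
Mul(Add(340520, -225501), Add(-222220, Function('L')(Mul(312, -3), -494))) = Mul(Add(340520, -225501), Add(-222220, Mul(Pow(Add(93, -494), -1), Add(319, Mul(312, -3))))) = Mul(115019, Add(-222220, Mul(Pow(-401, -1), Add(319, -936)))) = Mul(115019, Add(-222220, Mul(Rational(-1, 401), -617))) = Mul(115019, Add(-222220, Rational(617, 401))) = Mul(115019, Rational(-89109603, 401)) = Rational(-10249297427457, 401)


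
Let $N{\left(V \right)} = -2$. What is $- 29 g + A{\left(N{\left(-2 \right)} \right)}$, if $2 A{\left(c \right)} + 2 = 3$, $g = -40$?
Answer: $\frac{2321}{2} \approx 1160.5$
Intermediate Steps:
$A{\left(c \right)} = \frac{1}{2}$ ($A{\left(c \right)} = -1 + \frac{1}{2} \cdot 3 = -1 + \frac{3}{2} = \frac{1}{2}$)
$- 29 g + A{\left(N{\left(-2 \right)} \right)} = \left(-29\right) \left(-40\right) + \frac{1}{2} = 1160 + \frac{1}{2} = \frac{2321}{2}$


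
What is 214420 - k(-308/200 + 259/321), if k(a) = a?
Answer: 3441452767/16050 ≈ 2.1442e+5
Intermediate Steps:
214420 - k(-308/200 + 259/321) = 214420 - (-308/200 + 259/321) = 214420 - (-308*1/200 + 259*(1/321)) = 214420 - (-77/50 + 259/321) = 214420 - 1*(-11767/16050) = 214420 + 11767/16050 = 3441452767/16050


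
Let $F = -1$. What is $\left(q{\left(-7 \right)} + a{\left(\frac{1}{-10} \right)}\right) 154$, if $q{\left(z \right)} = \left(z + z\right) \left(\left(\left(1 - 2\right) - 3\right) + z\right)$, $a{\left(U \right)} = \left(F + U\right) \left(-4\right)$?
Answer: $\frac{121968}{5} \approx 24394.0$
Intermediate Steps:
$a{\left(U \right)} = 4 - 4 U$ ($a{\left(U \right)} = \left(-1 + U\right) \left(-4\right) = 4 - 4 U$)
$q{\left(z \right)} = 2 z \left(-4 + z\right)$ ($q{\left(z \right)} = 2 z \left(\left(-1 - 3\right) + z\right) = 2 z \left(-4 + z\right)$)
$\left(q{\left(-7 \right)} + a{\left(\frac{1}{-10} \right)}\right) 154 = \left(2 \left(-7\right) \left(-4 - 7\right) + \left(4 - \frac{4}{-10}\right)\right) 154 = \left(2 \left(-7\right) \left(-11\right) + \left(4 - - \frac{2}{5}\right)\right) 154 = \left(154 + \left(4 + \frac{2}{5}\right)\right) 154 = \left(154 + \frac{22}{5}\right) 154 = \frac{792}{5} \cdot 154 = \frac{121968}{5}$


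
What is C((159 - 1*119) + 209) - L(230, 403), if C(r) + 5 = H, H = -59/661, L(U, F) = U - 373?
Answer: 91159/661 ≈ 137.91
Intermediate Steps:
L(U, F) = -373 + U
H = -59/661 (H = -59*1/661 = -59/661 ≈ -0.089259)
C(r) = -3364/661 (C(r) = -5 - 59/661 = -3364/661)
C((159 - 1*119) + 209) - L(230, 403) = -3364/661 - (-373 + 230) = -3364/661 - 1*(-143) = -3364/661 + 143 = 91159/661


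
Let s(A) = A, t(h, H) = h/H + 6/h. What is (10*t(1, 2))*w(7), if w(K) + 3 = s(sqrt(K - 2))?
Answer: -195 + 65*sqrt(5) ≈ -49.656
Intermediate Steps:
t(h, H) = 6/h + h/H
w(K) = -3 + sqrt(-2 + K) (w(K) = -3 + sqrt(K - 2) = -3 + sqrt(-2 + K))
(10*t(1, 2))*w(7) = (10*(6/1 + 1/2))*(-3 + sqrt(-2 + 7)) = (10*(6*1 + 1*(1/2)))*(-3 + sqrt(5)) = (10*(6 + 1/2))*(-3 + sqrt(5)) = (10*(13/2))*(-3 + sqrt(5)) = 65*(-3 + sqrt(5)) = -195 + 65*sqrt(5)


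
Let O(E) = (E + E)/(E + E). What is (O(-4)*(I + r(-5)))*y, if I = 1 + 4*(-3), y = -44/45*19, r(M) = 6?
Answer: 836/9 ≈ 92.889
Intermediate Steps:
y = -836/45 (y = -44*1/45*19 = -44/45*19 = -836/45 ≈ -18.578)
I = -11 (I = 1 - 12 = -11)
O(E) = 1 (O(E) = (2*E)/((2*E)) = (2*E)*(1/(2*E)) = 1)
(O(-4)*(I + r(-5)))*y = (1*(-11 + 6))*(-836/45) = (1*(-5))*(-836/45) = -5*(-836/45) = 836/9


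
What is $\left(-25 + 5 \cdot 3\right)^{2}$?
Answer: $100$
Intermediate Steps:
$\left(-25 + 5 \cdot 3\right)^{2} = \left(-25 + 15\right)^{2} = \left(-10\right)^{2} = 100$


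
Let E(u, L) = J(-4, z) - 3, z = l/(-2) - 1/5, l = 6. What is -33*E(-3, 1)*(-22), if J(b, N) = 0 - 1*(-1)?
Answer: -1452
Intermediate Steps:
z = -16/5 (z = 6/(-2) - 1/5 = 6*(-½) - 1*⅕ = -3 - ⅕ = -16/5 ≈ -3.2000)
J(b, N) = 1 (J(b, N) = 0 + 1 = 1)
E(u, L) = -2 (E(u, L) = 1 - 3 = -2)
-33*E(-3, 1)*(-22) = -33*(-2)*(-22) = 66*(-22) = -1452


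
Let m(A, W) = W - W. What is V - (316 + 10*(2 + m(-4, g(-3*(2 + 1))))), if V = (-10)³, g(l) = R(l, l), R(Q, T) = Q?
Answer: -1336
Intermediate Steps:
g(l) = l
m(A, W) = 0
V = -1000
V - (316 + 10*(2 + m(-4, g(-3*(2 + 1))))) = -1000 - (316 + 10*(2 + 0)) = -1000 - (316 + 10*2) = -1000 - (316 + 20) = -1000 - 1*336 = -1000 - 336 = -1336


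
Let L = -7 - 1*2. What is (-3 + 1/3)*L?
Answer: 24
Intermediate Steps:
L = -9 (L = -7 - 2 = -9)
(-3 + 1/3)*L = (-3 + 1/3)*(-9) = (-3 + ⅓)*(-9) = -8/3*(-9) = 24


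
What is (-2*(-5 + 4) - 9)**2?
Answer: 49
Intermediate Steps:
(-2*(-5 + 4) - 9)**2 = (-2*(-1) - 9)**2 = (2 - 9)**2 = (-7)**2 = 49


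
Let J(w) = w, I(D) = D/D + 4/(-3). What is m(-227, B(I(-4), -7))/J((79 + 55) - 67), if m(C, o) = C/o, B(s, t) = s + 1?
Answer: -681/134 ≈ -5.0821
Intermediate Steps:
I(D) = -⅓ (I(D) = 1 + 4*(-⅓) = 1 - 4/3 = -⅓)
B(s, t) = 1 + s
m(-227, B(I(-4), -7))/J((79 + 55) - 67) = (-227/(1 - ⅓))/((79 + 55) - 67) = (-227/⅔)/(134 - 67) = -227*3/2/67 = -681/2*1/67 = -681/134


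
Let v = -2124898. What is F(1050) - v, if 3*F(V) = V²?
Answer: 2492398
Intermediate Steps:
F(V) = V²/3
F(1050) - v = (⅓)*1050² - 1*(-2124898) = (⅓)*1102500 + 2124898 = 367500 + 2124898 = 2492398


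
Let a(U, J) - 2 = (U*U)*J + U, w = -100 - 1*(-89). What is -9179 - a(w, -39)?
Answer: -4451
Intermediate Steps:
w = -11 (w = -100 + 89 = -11)
a(U, J) = 2 + U + J*U² (a(U, J) = 2 + ((U*U)*J + U) = 2 + (U²*J + U) = 2 + (J*U² + U) = 2 + (U + J*U²) = 2 + U + J*U²)
-9179 - a(w, -39) = -9179 - (2 - 11 - 39*(-11)²) = -9179 - (2 - 11 - 39*121) = -9179 - (2 - 11 - 4719) = -9179 - 1*(-4728) = -9179 + 4728 = -4451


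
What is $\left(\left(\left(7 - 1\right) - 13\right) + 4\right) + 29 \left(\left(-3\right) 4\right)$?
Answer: $-351$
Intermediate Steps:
$\left(\left(\left(7 - 1\right) - 13\right) + 4\right) + 29 \left(\left(-3\right) 4\right) = \left(\left(\left(7 - 1\right) - 13\right) + 4\right) + 29 \left(-12\right) = \left(\left(6 - 13\right) + 4\right) - 348 = \left(-7 + 4\right) - 348 = -3 - 348 = -351$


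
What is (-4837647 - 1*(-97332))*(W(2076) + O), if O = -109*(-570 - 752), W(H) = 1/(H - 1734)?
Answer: -77869971419285/114 ≈ -6.8307e+11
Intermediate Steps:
W(H) = 1/(-1734 + H)
O = 144098 (O = -109*(-1322) = 144098)
(-4837647 - 1*(-97332))*(W(2076) + O) = (-4837647 - 1*(-97332))*(1/(-1734 + 2076) + 144098) = (-4837647 + 97332)*(1/342 + 144098) = -4740315*(1/342 + 144098) = -4740315*49281517/342 = -77869971419285/114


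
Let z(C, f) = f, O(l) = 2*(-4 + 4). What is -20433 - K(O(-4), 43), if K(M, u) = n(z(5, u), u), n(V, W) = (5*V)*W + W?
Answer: -29721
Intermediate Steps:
O(l) = 0 (O(l) = 2*0 = 0)
n(V, W) = W + 5*V*W (n(V, W) = 5*V*W + W = W + 5*V*W)
K(M, u) = u*(1 + 5*u)
-20433 - K(O(-4), 43) = -20433 - 43*(1 + 5*43) = -20433 - 43*(1 + 215) = -20433 - 43*216 = -20433 - 1*9288 = -20433 - 9288 = -29721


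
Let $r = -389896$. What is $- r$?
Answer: $389896$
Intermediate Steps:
$- r = \left(-1\right) \left(-389896\right) = 389896$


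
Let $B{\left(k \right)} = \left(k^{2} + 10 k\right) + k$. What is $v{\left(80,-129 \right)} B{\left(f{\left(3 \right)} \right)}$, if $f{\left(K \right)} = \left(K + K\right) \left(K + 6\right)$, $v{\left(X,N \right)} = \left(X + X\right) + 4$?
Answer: $575640$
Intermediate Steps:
$v{\left(X,N \right)} = 4 + 2 X$ ($v{\left(X,N \right)} = 2 X + 4 = 4 + 2 X$)
$f{\left(K \right)} = 2 K \left(6 + K\right)$
$B{\left(k \right)} = k^{2} + 11 k$
$v{\left(80,-129 \right)} B{\left(f{\left(3 \right)} \right)} = \left(4 + 2 \cdot 80\right) 2 \cdot 3 \left(6 + 3\right) \left(11 + 2 \cdot 3 \left(6 + 3\right)\right) = \left(4 + 160\right) 2 \cdot 3 \cdot 9 \left(11 + 2 \cdot 3 \cdot 9\right) = 164 \cdot 54 \left(11 + 54\right) = 164 \cdot 54 \cdot 65 = 164 \cdot 3510 = 575640$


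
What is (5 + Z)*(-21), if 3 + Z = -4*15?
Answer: 1218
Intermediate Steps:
Z = -63 (Z = -3 - 4*15 = -3 - 60 = -63)
(5 + Z)*(-21) = (5 - 63)*(-21) = -58*(-21) = 1218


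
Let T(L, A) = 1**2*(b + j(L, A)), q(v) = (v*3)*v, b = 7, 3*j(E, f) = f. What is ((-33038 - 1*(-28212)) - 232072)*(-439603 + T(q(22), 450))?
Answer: 104103878508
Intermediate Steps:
j(E, f) = f/3
q(v) = 3*v**2 (q(v) = (3*v)*v = 3*v**2)
T(L, A) = 7 + A/3 (T(L, A) = 1**2*(7 + A/3) = 1*(7 + A/3) = 7 + A/3)
((-33038 - 1*(-28212)) - 232072)*(-439603 + T(q(22), 450)) = ((-33038 - 1*(-28212)) - 232072)*(-439603 + (7 + (1/3)*450)) = ((-33038 + 28212) - 232072)*(-439603 + (7 + 150)) = (-4826 - 232072)*(-439603 + 157) = -236898*(-439446) = 104103878508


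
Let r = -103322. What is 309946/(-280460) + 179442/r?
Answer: -20587635983/7244422030 ≈ -2.8419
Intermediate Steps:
309946/(-280460) + 179442/r = 309946/(-280460) + 179442/(-103322) = 309946*(-1/280460) + 179442*(-1/103322) = -154973/140230 - 89721/51661 = -20587635983/7244422030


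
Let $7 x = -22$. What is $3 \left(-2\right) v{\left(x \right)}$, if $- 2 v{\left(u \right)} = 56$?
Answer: $168$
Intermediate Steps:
$x = - \frac{22}{7}$ ($x = \frac{1}{7} \left(-22\right) = - \frac{22}{7} \approx -3.1429$)
$v{\left(u \right)} = -28$ ($v{\left(u \right)} = \left(- \frac{1}{2}\right) 56 = -28$)
$3 \left(-2\right) v{\left(x \right)} = 3 \left(-2\right) \left(-28\right) = \left(-6\right) \left(-28\right) = 168$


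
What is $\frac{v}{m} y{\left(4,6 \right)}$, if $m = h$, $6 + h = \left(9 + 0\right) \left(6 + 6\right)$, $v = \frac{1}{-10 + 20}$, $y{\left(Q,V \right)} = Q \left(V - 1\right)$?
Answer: $\frac{1}{51} \approx 0.019608$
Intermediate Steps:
$y{\left(Q,V \right)} = Q \left(-1 + V\right)$
$v = \frac{1}{10} \approx 0.1$
$h = 102$ ($h = -6 + \left(9 + 0\right) \left(6 + 6\right) = -6 + 9 \cdot 12 = -6 + 108 = 102$)
$m = 102$
$\frac{v}{m} y{\left(4,6 \right)} = \frac{1}{102} \cdot \frac{1}{10} \cdot 4 \left(-1 + 6\right) = \frac{1}{102} \cdot \frac{1}{10} \cdot 4 \cdot 5 = \frac{1}{1020} \cdot 20 = \frac{1}{51}$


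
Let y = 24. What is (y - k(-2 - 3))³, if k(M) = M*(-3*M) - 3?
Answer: 1061208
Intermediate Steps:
k(M) = -3 - 3*M² (k(M) = -3*M² - 3 = -3 - 3*M²)
(y - k(-2 - 3))³ = (24 - (-3 - 3*(-2 - 3)²))³ = (24 - (-3 - 3*(-5)²))³ = (24 - (-3 - 3*25))³ = (24 - (-3 - 75))³ = (24 - 1*(-78))³ = (24 + 78)³ = 102³ = 1061208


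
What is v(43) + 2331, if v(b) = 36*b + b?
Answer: 3922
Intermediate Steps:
v(b) = 37*b
v(43) + 2331 = 37*43 + 2331 = 1591 + 2331 = 3922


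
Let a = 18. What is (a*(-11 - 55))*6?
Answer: -7128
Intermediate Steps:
(a*(-11 - 55))*6 = (18*(-11 - 55))*6 = (18*(-66))*6 = -1188*6 = -7128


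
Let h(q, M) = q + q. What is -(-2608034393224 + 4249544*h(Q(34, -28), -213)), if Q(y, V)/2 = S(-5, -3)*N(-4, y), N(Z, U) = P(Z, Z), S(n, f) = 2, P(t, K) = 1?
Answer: 2608000396872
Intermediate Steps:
N(Z, U) = 1
Q(y, V) = 4 (Q(y, V) = 2*(2*1) = 2*2 = 4)
h(q, M) = 2*q
-(-2608034393224 + 4249544*h(Q(34, -28), -213)) = -4249544/(1/(-613721 + 2*4)) = -4249544/(1/(-613721 + 8)) = -4249544/(1/(-613713)) = -4249544/(-1/613713) = -4249544*(-613713) = 2608000396872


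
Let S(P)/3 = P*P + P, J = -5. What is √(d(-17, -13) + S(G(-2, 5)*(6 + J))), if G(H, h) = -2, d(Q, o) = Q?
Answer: I*√11 ≈ 3.3166*I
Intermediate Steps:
S(P) = 3*P + 3*P² (S(P) = 3*(P*P + P) = 3*(P² + P) = 3*(P + P²) = 3*P + 3*P²)
√(d(-17, -13) + S(G(-2, 5)*(6 + J))) = √(-17 + 3*(-2*(6 - 5))*(1 - 2*(6 - 5))) = √(-17 + 3*(-2*1)*(1 - 2*1)) = √(-17 + 3*(-2)*(1 - 2)) = √(-17 + 3*(-2)*(-1)) = √(-17 + 6) = √(-11) = I*√11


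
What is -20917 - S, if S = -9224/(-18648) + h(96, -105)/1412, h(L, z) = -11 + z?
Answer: -17211746441/822843 ≈ -20917.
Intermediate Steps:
S = 339410/822843 (S = -9224/(-18648) + (-11 - 105)/1412 = -9224*(-1/18648) - 116*1/1412 = 1153/2331 - 29/353 = 339410/822843 ≈ 0.41248)
-20917 - S = -20917 - 1*339410/822843 = -20917 - 339410/822843 = -17211746441/822843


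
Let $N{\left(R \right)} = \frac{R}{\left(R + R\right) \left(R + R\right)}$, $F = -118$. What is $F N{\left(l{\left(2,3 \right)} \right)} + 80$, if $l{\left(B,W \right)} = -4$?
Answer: $\frac{699}{8} \approx 87.375$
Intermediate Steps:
$N{\left(R \right)} = \frac{1}{4 R}$ ($N{\left(R \right)} = \frac{R}{2 R 2 R} = \frac{R}{4 R^{2}} = R \frac{1}{4 R^{2}} = \frac{1}{4 R}$)
$F N{\left(l{\left(2,3 \right)} \right)} + 80 = - 118 \frac{1}{4 \left(-4\right)} + 80 = - 118 \cdot \frac{1}{4} \left(- \frac{1}{4}\right) + 80 = \left(-118\right) \left(- \frac{1}{16}\right) + 80 = \frac{59}{8} + 80 = \frac{699}{8}$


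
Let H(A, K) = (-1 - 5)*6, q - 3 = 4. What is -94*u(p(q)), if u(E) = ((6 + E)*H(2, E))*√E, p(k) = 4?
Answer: 67680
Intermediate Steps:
q = 7 (q = 3 + 4 = 7)
H(A, K) = -36 (H(A, K) = -6*6 = -36)
u(E) = √E*(-216 - 36*E) (u(E) = ((6 + E)*(-36))*√E = (-216 - 36*E)*√E = √E*(-216 - 36*E))
-94*u(p(q)) = -3384*√4*(-6 - 1*4) = -3384*2*(-6 - 4) = -3384*2*(-10) = -94*(-720) = 67680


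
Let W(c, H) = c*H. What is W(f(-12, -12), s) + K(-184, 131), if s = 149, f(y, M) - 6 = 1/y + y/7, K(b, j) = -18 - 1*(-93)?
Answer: 58897/84 ≈ 701.15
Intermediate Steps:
K(b, j) = 75 (K(b, j) = -18 + 93 = 75)
f(y, M) = 6 + 1/y + y/7 (f(y, M) = 6 + (1/y + y/7) = 6 + 1/y + y/7)
W(c, H) = H*c
W(f(-12, -12), s) + K(-184, 131) = 149*(6 + 1/(-12) + (1/7)*(-12)) + 75 = 149*(6 - 1/12 - 12/7) + 75 = 149*(353/84) + 75 = 52597/84 + 75 = 58897/84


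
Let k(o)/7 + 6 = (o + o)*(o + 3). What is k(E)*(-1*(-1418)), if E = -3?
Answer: -59556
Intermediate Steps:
k(o) = -42 + 14*o*(3 + o) (k(o) = -42 + 7*((o + o)*(o + 3)) = -42 + 7*((2*o)*(3 + o)) = -42 + 7*(2*o*(3 + o)) = -42 + 14*o*(3 + o))
k(E)*(-1*(-1418)) = (-42 + 14*(-3)**2 + 42*(-3))*(-1*(-1418)) = (-42 + 14*9 - 126)*1418 = (-42 + 126 - 126)*1418 = -42*1418 = -59556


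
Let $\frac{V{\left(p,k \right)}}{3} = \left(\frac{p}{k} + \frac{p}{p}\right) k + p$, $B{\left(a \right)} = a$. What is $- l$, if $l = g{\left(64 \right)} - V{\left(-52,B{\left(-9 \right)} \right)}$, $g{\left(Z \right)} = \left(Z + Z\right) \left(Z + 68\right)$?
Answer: $-17235$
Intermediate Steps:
$V{\left(p,k \right)} = 3 p + 3 k \left(1 + \frac{p}{k}\right)$ ($V{\left(p,k \right)} = 3 \left(\left(\frac{p}{k} + \frac{p}{p}\right) k + p\right) = 3 \left(\left(\frac{p}{k} + 1\right) k + p\right) = 3 \left(\left(1 + \frac{p}{k}\right) k + p\right) = 3 \left(k \left(1 + \frac{p}{k}\right) + p\right) = 3 \left(p + k \left(1 + \frac{p}{k}\right)\right) = 3 p + 3 k \left(1 + \frac{p}{k}\right)$)
$g{\left(Z \right)} = 2 Z \left(68 + Z\right)$
$l = 17235$ ($l = 2 \cdot 64 \left(68 + 64\right) - \left(3 \left(-9\right) + 6 \left(-52\right)\right) = 2 \cdot 64 \cdot 132 - \left(-27 - 312\right) = 16896 - -339 = 16896 + 339 = 17235$)
$- l = \left(-1\right) 17235 = -17235$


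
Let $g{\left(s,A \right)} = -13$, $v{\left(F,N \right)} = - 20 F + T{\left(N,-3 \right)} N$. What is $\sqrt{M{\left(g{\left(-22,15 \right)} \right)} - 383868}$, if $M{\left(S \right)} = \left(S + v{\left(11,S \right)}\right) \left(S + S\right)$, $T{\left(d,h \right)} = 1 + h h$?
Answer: $i \sqrt{374430} \approx 611.91 i$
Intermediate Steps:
$T{\left(d,h \right)} = 1 + h^{2}$
$v{\left(F,N \right)} = - 20 F + 10 N$ ($v{\left(F,N \right)} = - 20 F + \left(1 + \left(-3\right)^{2}\right) N = - 20 F + \left(1 + 9\right) N = - 20 F + 10 N$)
$M{\left(S \right)} = 2 S \left(-220 + 11 S\right)$ ($M{\left(S \right)} = \left(S + \left(\left(-20\right) 11 + 10 S\right)\right) \left(S + S\right) = \left(S + \left(-220 + 10 S\right)\right) 2 S = \left(-220 + 11 S\right) 2 S = 2 S \left(-220 + 11 S\right)$)
$\sqrt{M{\left(g{\left(-22,15 \right)} \right)} - 383868} = \sqrt{22 \left(-13\right) \left(-20 - 13\right) - 383868} = \sqrt{22 \left(-13\right) \left(-33\right) - 383868} = \sqrt{9438 - 383868} = \sqrt{-374430} = i \sqrt{374430}$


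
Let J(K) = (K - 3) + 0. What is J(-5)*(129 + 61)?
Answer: -1520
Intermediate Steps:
J(K) = -3 + K (J(K) = (-3 + K) + 0 = -3 + K)
J(-5)*(129 + 61) = (-3 - 5)*(129 + 61) = -8*190 = -1520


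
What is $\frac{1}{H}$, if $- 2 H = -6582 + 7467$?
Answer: $- \frac{2}{885} \approx -0.0022599$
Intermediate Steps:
$H = - \frac{885}{2}$ ($H = - \frac{-6582 + 7467}{2} = \left(- \frac{1}{2}\right) 885 = - \frac{885}{2} \approx -442.5$)
$\frac{1}{H} = \frac{1}{- \frac{885}{2}} = - \frac{2}{885}$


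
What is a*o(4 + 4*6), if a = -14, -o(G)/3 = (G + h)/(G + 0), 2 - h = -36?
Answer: 99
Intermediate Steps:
h = 38 (h = 2 - 1*(-36) = 2 + 36 = 38)
o(G) = -3*(38 + G)/G (o(G) = -3*(G + 38)/(G + 0) = -3*(38 + G)/G)
a*o(4 + 4*6) = -14*(-3 - 114/(4 + 4*6)) = -14*(-3 - 114/(4 + 24)) = -14*(-3 - 114/28) = -14*(-3 - 114*1/28) = -14*(-3 - 57/14) = -14*(-99/14) = 99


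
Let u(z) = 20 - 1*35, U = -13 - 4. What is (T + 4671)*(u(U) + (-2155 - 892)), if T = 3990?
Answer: -26519982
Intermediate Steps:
U = -17
u(z) = -15 (u(z) = 20 - 35 = -15)
(T + 4671)*(u(U) + (-2155 - 892)) = (3990 + 4671)*(-15 + (-2155 - 892)) = 8661*(-15 - 3047) = 8661*(-3062) = -26519982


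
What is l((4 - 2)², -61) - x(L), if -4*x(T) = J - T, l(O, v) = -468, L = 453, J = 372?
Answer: -1953/4 ≈ -488.25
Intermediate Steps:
x(T) = -93 + T/4 (x(T) = -(372 - T)/4 = -93 + T/4)
l((4 - 2)², -61) - x(L) = -468 - (-93 + (¼)*453) = -468 - (-93 + 453/4) = -468 - 1*81/4 = -468 - 81/4 = -1953/4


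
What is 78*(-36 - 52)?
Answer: -6864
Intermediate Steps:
78*(-36 - 52) = 78*(-88) = -6864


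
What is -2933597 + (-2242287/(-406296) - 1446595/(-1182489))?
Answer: -4745507471769265/1617644952 ≈ -2.9336e+6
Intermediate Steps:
-2933597 + (-2242287/(-406296) - 1446595/(-1182489)) = -2933597 + (-2242287*(-1/406296) - 1446595*(-1/1182489)) = -2933597 + (249143/45144 + 1446595/1182489) = -2933597 + 10906483079/1617644952 = -4745507471769265/1617644952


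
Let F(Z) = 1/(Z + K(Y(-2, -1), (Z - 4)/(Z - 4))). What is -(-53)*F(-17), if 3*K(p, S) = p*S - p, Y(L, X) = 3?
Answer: -53/17 ≈ -3.1176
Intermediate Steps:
K(p, S) = -p/3 + S*p/3 (K(p, S) = (p*S - p)/3 = (S*p - p)/3 = (-p + S*p)/3 = -p/3 + S*p/3)
F(Z) = 1/Z (F(Z) = 1/(Z + (⅓)*3*(-1 + (Z - 4)/(Z - 4))) = 1/(Z + (⅓)*3*(-1 + (-4 + Z)/(-4 + Z))) = 1/(Z + (⅓)*3*(-1 + 1)) = 1/(Z + (⅓)*3*0) = 1/(Z + 0) = 1/Z)
-(-53)*F(-17) = -(-53)/(-17) = -(-53)*(-1)/17 = -53*1/17 = -53/17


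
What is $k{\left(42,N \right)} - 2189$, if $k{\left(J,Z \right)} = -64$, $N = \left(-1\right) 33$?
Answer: $-2253$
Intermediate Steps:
$N = -33$
$k{\left(42,N \right)} - 2189 = -64 - 2189 = -2253$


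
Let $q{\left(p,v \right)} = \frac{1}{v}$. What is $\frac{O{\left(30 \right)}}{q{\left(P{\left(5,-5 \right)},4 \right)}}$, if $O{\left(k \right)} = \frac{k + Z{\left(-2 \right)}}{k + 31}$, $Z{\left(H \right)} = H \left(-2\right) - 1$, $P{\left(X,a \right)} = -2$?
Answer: $\frac{132}{61} \approx 2.1639$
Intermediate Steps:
$Z{\left(H \right)} = -1 - 2 H$ ($Z{\left(H \right)} = - 2 H - 1 = -1 - 2 H$)
$O{\left(k \right)} = \frac{3 + k}{31 + k}$ ($O{\left(k \right)} = \frac{k - -3}{k + 31} = \frac{k + \left(-1 + 4\right)}{31 + k} = \frac{k + 3}{31 + k} = \frac{3 + k}{31 + k}$)
$\frac{O{\left(30 \right)}}{q{\left(P{\left(5,-5 \right)},4 \right)}} = \frac{\frac{1}{31 + 30} \left(3 + 30\right)}{\frac{1}{4}} = \frac{1}{61} \cdot 33 \frac{1}{\frac{1}{4}} = \frac{1}{61} \cdot 33 \cdot 4 = \frac{33}{61} \cdot 4 = \frac{132}{61}$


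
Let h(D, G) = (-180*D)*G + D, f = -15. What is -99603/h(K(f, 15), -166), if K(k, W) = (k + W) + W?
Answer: -33201/149405 ≈ -0.22222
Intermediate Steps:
K(k, W) = k + 2*W (K(k, W) = (W + k) + W = k + 2*W)
h(D, G) = D - 180*D*G (h(D, G) = -180*D*G + D = D - 180*D*G)
-99603/h(K(f, 15), -166) = -99603*1/((1 - 180*(-166))*(-15 + 2*15)) = -99603*1/((1 + 29880)*(-15 + 30)) = -99603/(15*29881) = -99603/448215 = -99603*1/448215 = -33201/149405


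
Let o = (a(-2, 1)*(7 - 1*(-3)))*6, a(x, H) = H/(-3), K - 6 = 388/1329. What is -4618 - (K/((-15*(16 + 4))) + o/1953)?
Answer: -199768480823/43258950 ≈ -4618.0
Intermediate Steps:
K = 8362/1329 (K = 6 + 388/1329 = 8362/1329 ≈ 6.2919)
a(x, H) = -H/3 (a(x, H) = H*(-⅓) = -H/3)
o = -20 (o = ((-⅓*1)*(7 - 1*(-3)))*6 = -(7 + 3)/3*6 = -⅓*10*6 = -10/3*6 = -20)
-4618 - (K/((-15*(16 + 4))) + o/1953) = -4618 - (8362/(1329*((-15*(16 + 4)))) - 20/1953) = -4618 - (8362/(1329*((-15*20))) - 20*1/1953) = -4618 - ((8362/1329)/(-300) - 20/1953) = -4618 - ((8362/1329)*(-1/300) - 20/1953) = -4618 - (-4181/199350 - 20/1953) = -4618 - 1*(-1350277/43258950) = -4618 + 1350277/43258950 = -199768480823/43258950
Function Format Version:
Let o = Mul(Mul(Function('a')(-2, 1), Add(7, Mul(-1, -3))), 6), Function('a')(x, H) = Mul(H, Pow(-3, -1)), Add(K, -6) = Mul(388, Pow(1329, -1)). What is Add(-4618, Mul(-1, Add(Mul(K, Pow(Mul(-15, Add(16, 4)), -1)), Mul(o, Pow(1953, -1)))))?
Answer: Rational(-199768480823, 43258950) ≈ -4618.0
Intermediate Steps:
K = Rational(8362, 1329) (K = Add(6, Mul(388, Pow(1329, -1))) = Add(6, Mul(388, Rational(1, 1329))) = Add(6, Rational(388, 1329)) = Rational(8362, 1329) ≈ 6.2919)
Function('a')(x, H) = Mul(Rational(-1, 3), H) (Function('a')(x, H) = Mul(H, Rational(-1, 3)) = Mul(Rational(-1, 3), H))
o = -20 (o = Mul(Mul(Mul(Rational(-1, 3), 1), Add(7, Mul(-1, -3))), 6) = Mul(Mul(Rational(-1, 3), Add(7, 3)), 6) = Mul(Mul(Rational(-1, 3), 10), 6) = Mul(Rational(-10, 3), 6) = -20)
Add(-4618, Mul(-1, Add(Mul(K, Pow(Mul(-15, Add(16, 4)), -1)), Mul(o, Pow(1953, -1))))) = Add(-4618, Mul(-1, Add(Mul(Rational(8362, 1329), Pow(Mul(-15, Add(16, 4)), -1)), Mul(-20, Pow(1953, -1))))) = Add(-4618, Mul(-1, Add(Mul(Rational(8362, 1329), Pow(Mul(-15, 20), -1)), Mul(-20, Rational(1, 1953))))) = Add(-4618, Mul(-1, Add(Mul(Rational(8362, 1329), Pow(-300, -1)), Rational(-20, 1953)))) = Add(-4618, Mul(-1, Add(Mul(Rational(8362, 1329), Rational(-1, 300)), Rational(-20, 1953)))) = Add(-4618, Mul(-1, Add(Rational(-4181, 199350), Rational(-20, 1953)))) = Add(-4618, Mul(-1, Rational(-1350277, 43258950))) = Add(-4618, Rational(1350277, 43258950)) = Rational(-199768480823, 43258950)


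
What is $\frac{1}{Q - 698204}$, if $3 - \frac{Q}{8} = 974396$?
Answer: $- \frac{1}{8493348} \approx -1.1774 \cdot 10^{-7}$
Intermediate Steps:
$Q = -7795144$ ($Q = 24 - 7795168 = -7795144$)
$\frac{1}{Q - 698204} = \frac{1}{-7795144 - 698204} = \frac{1}{-8493348} = - \frac{1}{8493348}$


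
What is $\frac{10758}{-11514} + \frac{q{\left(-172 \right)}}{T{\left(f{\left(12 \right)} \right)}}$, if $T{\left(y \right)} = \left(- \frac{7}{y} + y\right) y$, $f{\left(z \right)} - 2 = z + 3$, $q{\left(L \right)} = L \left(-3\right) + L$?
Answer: $\frac{77255}{270579} \approx 0.28552$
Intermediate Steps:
$q{\left(L \right)} = - 2 L$ ($q{\left(L \right)} = - 3 L + L = - 2 L$)
$f{\left(z \right)} = 5 + z$ ($f{\left(z \right)} = 2 + \left(z + 3\right) = 2 + \left(3 + z\right) = 5 + z$)
$T{\left(y \right)} = y \left(y - \frac{7}{y}\right)$ ($T{\left(y \right)} = \left(y - \frac{7}{y}\right) y = y \left(y - \frac{7}{y}\right)$)
$\frac{10758}{-11514} + \frac{q{\left(-172 \right)}}{T{\left(f{\left(12 \right)} \right)}} = \frac{10758}{-11514} + \frac{\left(-2\right) \left(-172\right)}{-7 + \left(5 + 12\right)^{2}} = 10758 \left(- \frac{1}{11514}\right) + \frac{344}{-7 + 17^{2}} = - \frac{1793}{1919} + \frac{344}{-7 + 289} = - \frac{1793}{1919} + \frac{344}{282} = - \frac{1793}{1919} + 344 \cdot \frac{1}{282} = - \frac{1793}{1919} + \frac{172}{141} = \frac{77255}{270579}$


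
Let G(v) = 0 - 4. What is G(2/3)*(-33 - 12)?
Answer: 180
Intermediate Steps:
G(v) = -4
G(2/3)*(-33 - 12) = -4*(-33 - 12) = -4*(-45) = 180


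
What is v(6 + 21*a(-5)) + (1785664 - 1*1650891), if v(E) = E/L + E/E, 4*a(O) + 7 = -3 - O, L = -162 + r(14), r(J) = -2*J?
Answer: 102428321/760 ≈ 1.3477e+5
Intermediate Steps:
L = -190 (L = -162 - 2*14 = -162 - 28 = -190)
a(O) = -5/2 - O/4 (a(O) = -7/4 + (-3 - O)/4 = -7/4 + (-3/4 - O/4) = -5/2 - O/4)
v(E) = 1 - E/190 (v(E) = E/(-190) + E/E = E*(-1/190) + 1 = -E/190 + 1 = 1 - E/190)
v(6 + 21*a(-5)) + (1785664 - 1*1650891) = (1 - (6 + 21*(-5/2 - 1/4*(-5)))/190) + (1785664 - 1*1650891) = (1 - (6 + 21*(-5/2 + 5/4))/190) + (1785664 - 1650891) = (1 - (6 + 21*(-5/4))/190) + 134773 = (1 - (6 - 105/4)/190) + 134773 = (1 - 1/190*(-81/4)) + 134773 = (1 + 81/760) + 134773 = 841/760 + 134773 = 102428321/760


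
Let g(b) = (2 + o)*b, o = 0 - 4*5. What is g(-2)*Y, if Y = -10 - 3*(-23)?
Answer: 2124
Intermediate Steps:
o = -20 (o = 0 - 20 = -20)
g(b) = -18*b (g(b) = (2 - 20)*b = -18*b)
Y = 59 (Y = -10 + 69 = 59)
g(-2)*Y = -18*(-2)*59 = 36*59 = 2124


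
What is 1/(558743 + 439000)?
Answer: 1/997743 ≈ 1.0023e-6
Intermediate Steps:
1/(558743 + 439000) = 1/997743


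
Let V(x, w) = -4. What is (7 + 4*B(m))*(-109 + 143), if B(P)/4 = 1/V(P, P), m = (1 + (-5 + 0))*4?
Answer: 102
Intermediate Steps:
m = -16 (m = (1 - 5)*4 = -4*4 = -16)
B(P) = -1 (B(P) = 4/(-4) = 4*(-1/4) = -1)
(7 + 4*B(m))*(-109 + 143) = (7 + 4*(-1))*(-109 + 143) = (7 - 4)*34 = 3*34 = 102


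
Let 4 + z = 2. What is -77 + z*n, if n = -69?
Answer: 61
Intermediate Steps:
z = -2 (z = -4 + 2 = -2)
-77 + z*n = -77 - 2*(-69) = -77 + 138 = 61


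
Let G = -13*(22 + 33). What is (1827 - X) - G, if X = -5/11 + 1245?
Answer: 14272/11 ≈ 1297.5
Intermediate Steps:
G = -715 (G = -13*55 = -715)
X = 13690/11 (X = -5*1/11 + 1245 = -5/11 + 1245 = 13690/11 ≈ 1244.5)
(1827 - X) - G = (1827 - 1*13690/11) - 1*(-715) = (1827 - 13690/11) + 715 = 6407/11 + 715 = 14272/11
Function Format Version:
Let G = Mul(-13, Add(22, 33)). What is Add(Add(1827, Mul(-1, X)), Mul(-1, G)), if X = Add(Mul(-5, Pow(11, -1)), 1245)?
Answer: Rational(14272, 11) ≈ 1297.5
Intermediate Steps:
G = -715 (G = Mul(-13, 55) = -715)
X = Rational(13690, 11) (X = Add(Mul(-5, Rational(1, 11)), 1245) = Add(Rational(-5, 11), 1245) = Rational(13690, 11) ≈ 1244.5)
Add(Add(1827, Mul(-1, X)), Mul(-1, G)) = Add(Add(1827, Mul(-1, Rational(13690, 11))), Mul(-1, -715)) = Add(Add(1827, Rational(-13690, 11)), 715) = Add(Rational(6407, 11), 715) = Rational(14272, 11)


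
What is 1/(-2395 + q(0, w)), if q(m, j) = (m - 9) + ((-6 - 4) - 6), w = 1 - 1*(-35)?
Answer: -1/2420 ≈ -0.00041322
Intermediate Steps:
w = 36 (w = 1 + 35 = 36)
q(m, j) = -25 + m (q(m, j) = (-9 + m) + (-10 - 6) = (-9 + m) - 16 = -25 + m)
1/(-2395 + q(0, w)) = 1/(-2395 + (-25 + 0)) = 1/(-2395 - 25) = 1/(-2420) = -1/2420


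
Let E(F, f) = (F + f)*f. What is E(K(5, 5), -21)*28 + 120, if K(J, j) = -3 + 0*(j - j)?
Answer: 14232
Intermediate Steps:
K(J, j) = -3 (K(J, j) = -3 + 0*0 = -3 + 0 = -3)
E(F, f) = f*(F + f)
E(K(5, 5), -21)*28 + 120 = -21*(-3 - 21)*28 + 120 = -21*(-24)*28 + 120 = 504*28 + 120 = 14112 + 120 = 14232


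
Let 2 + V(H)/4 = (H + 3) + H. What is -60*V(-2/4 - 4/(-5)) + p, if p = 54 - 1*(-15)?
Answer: -315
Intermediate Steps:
p = 69 (p = 54 + 15 = 69)
V(H) = 4 + 8*H (V(H) = -8 + 4*((H + 3) + H) = -8 + 4*((3 + H) + H) = -8 + 4*(3 + 2*H) = -8 + (12 + 8*H) = 4 + 8*H)
-60*V(-2/4 - 4/(-5)) + p = -60*(4 + 8*(-2/4 - 4/(-5))) + 69 = -60*(4 + 8*(-2*1/4 - 4*(-1/5))) + 69 = -60*(4 + 8*(-1/2 + 4/5)) + 69 = -60*(4 + 8*(3/10)) + 69 = -60*(4 + 12/5) + 69 = -60*32/5 + 69 = -384 + 69 = -315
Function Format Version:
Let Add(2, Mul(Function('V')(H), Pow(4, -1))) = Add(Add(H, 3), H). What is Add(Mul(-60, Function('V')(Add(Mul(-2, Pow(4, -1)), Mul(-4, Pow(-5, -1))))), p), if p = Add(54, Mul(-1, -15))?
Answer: -315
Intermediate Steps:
p = 69 (p = Add(54, 15) = 69)
Function('V')(H) = Add(4, Mul(8, H)) (Function('V')(H) = Add(-8, Mul(4, Add(Add(H, 3), H))) = Add(-8, Mul(4, Add(Add(3, H), H))) = Add(-8, Mul(4, Add(3, Mul(2, H)))) = Add(-8, Add(12, Mul(8, H))) = Add(4, Mul(8, H)))
Add(Mul(-60, Function('V')(Add(Mul(-2, Pow(4, -1)), Mul(-4, Pow(-5, -1))))), p) = Add(Mul(-60, Add(4, Mul(8, Add(Mul(-2, Pow(4, -1)), Mul(-4, Pow(-5, -1)))))), 69) = Add(Mul(-60, Add(4, Mul(8, Add(Mul(-2, Rational(1, 4)), Mul(-4, Rational(-1, 5)))))), 69) = Add(Mul(-60, Add(4, Mul(8, Add(Rational(-1, 2), Rational(4, 5))))), 69) = Add(Mul(-60, Add(4, Mul(8, Rational(3, 10)))), 69) = Add(Mul(-60, Add(4, Rational(12, 5))), 69) = Add(Mul(-60, Rational(32, 5)), 69) = Add(-384, 69) = -315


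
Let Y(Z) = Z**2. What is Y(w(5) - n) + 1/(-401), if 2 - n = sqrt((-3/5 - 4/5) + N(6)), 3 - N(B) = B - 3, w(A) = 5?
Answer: 15233/2005 + 6*I*sqrt(35)/5 ≈ 7.5975 + 7.0993*I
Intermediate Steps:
N(B) = 6 - B (N(B) = 3 - (B - 3) = 3 - (-3 + B) = 3 + (3 - B) = 6 - B)
n = 2 - I*sqrt(35)/5 (n = 2 - sqrt((-3/5 - 4/5) + (6 - 1*6)) = 2 - sqrt((-3*1/5 - 4*1/5) + (6 - 6)) = 2 - sqrt((-3/5 - 4/5) + 0) = 2 - sqrt(-7/5 + 0) = 2 - sqrt(-7/5) = 2 - I*sqrt(35)/5 ≈ 2.0 - 1.1832*I)
Y(w(5) - n) + 1/(-401) = (5 - (2 - I*sqrt(35)/5))**2 + 1/(-401) = (5 + (-2 + I*sqrt(35)/5))**2 - 1/401 = (3 + I*sqrt(35)/5)**2 - 1/401 = -1/401 + (3 + I*sqrt(35)/5)**2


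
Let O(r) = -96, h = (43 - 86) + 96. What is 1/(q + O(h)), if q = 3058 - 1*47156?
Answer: -1/44194 ≈ -2.2628e-5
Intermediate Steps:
h = 53 (h = -43 + 96 = 53)
q = -44098 (q = 3058 - 47156 = -44098)
1/(q + O(h)) = 1/(-44098 - 96) = 1/(-44194) = -1/44194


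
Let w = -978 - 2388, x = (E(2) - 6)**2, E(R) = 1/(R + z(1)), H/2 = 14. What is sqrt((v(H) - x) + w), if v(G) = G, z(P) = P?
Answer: 7*I*sqrt(619)/3 ≈ 58.053*I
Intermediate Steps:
H = 28 (H = 2*14 = 28)
E(R) = 1/(1 + R) (E(R) = 1/(R + 1) = 1/(1 + R))
x = 289/9 (x = (1/(1 + 2) - 6)**2 = (1/3 - 6)**2 = (-17/3)**2 = 289/9 ≈ 32.111)
w = -3366
sqrt((v(H) - x) + w) = sqrt((28 - 1*289/9) - 3366) = sqrt((28 - 289/9) - 3366) = sqrt(-37/9 - 3366) = sqrt(-30331/9) = 7*I*sqrt(619)/3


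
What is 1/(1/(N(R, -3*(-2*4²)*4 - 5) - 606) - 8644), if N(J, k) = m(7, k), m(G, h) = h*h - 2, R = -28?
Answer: -143033/1236377251 ≈ -0.00011569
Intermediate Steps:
m(G, h) = -2 + h² (m(G, h) = h² - 2 = -2 + h²)
N(J, k) = -2 + k²
1/(1/(N(R, -3*(-2*4²)*4 - 5) - 606) - 8644) = 1/(1/((-2 + (-3*(-2*4²)*4 - 5)²) - 606) - 8644) = 1/(1/((-2 + (-3*(-2*16)*4 - 5)²) - 606) - 8644) = 1/(1/((-2 + (-(-96)*4 - 5)²) - 606) - 8644) = 1/(1/((-2 + (-3*(-128) - 5)²) - 606) - 8644) = 1/(1/((-2 + (384 - 5)²) - 606) - 8644) = 1/(1/((-2 + 379²) - 606) - 8644) = 1/(1/((-2 + 143641) - 606) - 8644) = 1/(1/(143639 - 606) - 8644) = 1/(1/143033 - 8644) = 1/(-1236377251/143033) = -143033/1236377251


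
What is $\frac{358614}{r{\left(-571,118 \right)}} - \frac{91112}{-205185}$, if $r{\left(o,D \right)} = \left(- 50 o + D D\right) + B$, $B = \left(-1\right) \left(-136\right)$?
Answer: $\frac{7746449591}{874293285} \approx 8.8602$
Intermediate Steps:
$B = 136$
$r{\left(o,D \right)} = 136 + D^{2} - 50 o$ ($r{\left(o,D \right)} = \left(- 50 o + D D\right) + 136 = \left(- 50 o + D^{2}\right) + 136 = \left(D^{2} - 50 o\right) + 136 = 136 + D^{2} - 50 o$)
$\frac{358614}{r{\left(-571,118 \right)}} - \frac{91112}{-205185} = \frac{358614}{136 + 118^{2} - -28550} - \frac{91112}{-205185} = \frac{358614}{136 + 13924 + 28550} - - \frac{91112}{205185} = \frac{358614}{42610} + \frac{91112}{205185} = 358614 \cdot \frac{1}{42610} + \frac{91112}{205185} = \frac{179307}{21305} + \frac{91112}{205185} = \frac{7746449591}{874293285}$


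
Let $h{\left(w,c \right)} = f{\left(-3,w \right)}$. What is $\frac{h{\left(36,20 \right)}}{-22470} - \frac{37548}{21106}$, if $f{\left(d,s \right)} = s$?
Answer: $- \frac{70371948}{39520985} \approx -1.7806$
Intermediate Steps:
$h{\left(w,c \right)} = w$
$\frac{h{\left(36,20 \right)}}{-22470} - \frac{37548}{21106} = \frac{36}{-22470} - \frac{37548}{21106} = 36 \left(- \frac{1}{22470}\right) - \frac{18774}{10553} = - \frac{6}{3745} - \frac{18774}{10553} = - \frac{70371948}{39520985}$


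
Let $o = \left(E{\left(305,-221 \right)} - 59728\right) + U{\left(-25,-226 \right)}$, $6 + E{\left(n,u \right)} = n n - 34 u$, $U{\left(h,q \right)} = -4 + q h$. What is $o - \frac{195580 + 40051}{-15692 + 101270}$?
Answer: $\frac{3974948047}{85578} \approx 46448.0$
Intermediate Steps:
$U{\left(h,q \right)} = -4 + h q$
$E{\left(n,u \right)} = -6 + n^{2} - 34 u$ ($E{\left(n,u \right)} = -6 + \left(n n - 34 u\right) = -6 + \left(n^{2} - 34 u\right) = -6 + n^{2} - 34 u$)
$o = 46451$ ($o = \left(\left(-6 + 305^{2} - -7514\right) - 59728\right) - -5646 = \left(\left(-6 + 93025 + 7514\right) - 59728\right) + \left(-4 + 5650\right) = \left(100533 - 59728\right) + 5646 = 40805 + 5646 = 46451$)
$o - \frac{195580 + 40051}{-15692 + 101270} = 46451 - \frac{195580 + 40051}{-15692 + 101270} = 46451 - \frac{235631}{85578} = \frac{3974948047}{85578}$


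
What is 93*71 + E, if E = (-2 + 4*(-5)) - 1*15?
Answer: 6566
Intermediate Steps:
E = -37 (E = (-2 - 20) - 15 = -22 - 15 = -37)
93*71 + E = 93*71 - 37 = 6603 - 37 = 6566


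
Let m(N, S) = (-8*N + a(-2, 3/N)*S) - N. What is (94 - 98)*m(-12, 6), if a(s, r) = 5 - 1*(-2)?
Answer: -600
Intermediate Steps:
a(s, r) = 7 (a(s, r) = 5 + 2 = 7)
m(N, S) = -9*N + 7*S (m(N, S) = (-8*N + 7*S) - N = -9*N + 7*S)
(94 - 98)*m(-12, 6) = (94 - 98)*(-9*(-12) + 7*6) = -4*(108 + 42) = -4*150 = -600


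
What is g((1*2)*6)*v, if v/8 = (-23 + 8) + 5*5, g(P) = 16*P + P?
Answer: 16320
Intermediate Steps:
g(P) = 17*P
v = 80 (v = 8*((-23 + 8) + 5*5) = 8*(-15 + 25) = 8*10 = 80)
g((1*2)*6)*v = (17*((1*2)*6))*80 = (17*(2*6))*80 = (17*12)*80 = 204*80 = 16320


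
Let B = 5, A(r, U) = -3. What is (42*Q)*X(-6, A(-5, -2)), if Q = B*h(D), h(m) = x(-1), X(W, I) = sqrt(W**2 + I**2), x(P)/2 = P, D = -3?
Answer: -1260*sqrt(5) ≈ -2817.4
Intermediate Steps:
x(P) = 2*P
X(W, I) = sqrt(I**2 + W**2)
h(m) = -2 (h(m) = 2*(-1) = -2)
Q = -10 (Q = 5*(-2) = -10)
(42*Q)*X(-6, A(-5, -2)) = (42*(-10))*sqrt((-3)**2 + (-6)**2) = -420*sqrt(9 + 36) = -1260*sqrt(5)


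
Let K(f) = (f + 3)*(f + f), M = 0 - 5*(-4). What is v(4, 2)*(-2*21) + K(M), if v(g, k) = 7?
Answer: 626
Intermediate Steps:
M = 20 (M = 0 + 20 = 20)
K(f) = 2*f*(3 + f) (K(f) = (3 + f)*(2*f) = 2*f*(3 + f))
v(4, 2)*(-2*21) + K(M) = 7*(-2*21) + 2*20*(3 + 20) = 7*(-42) + 2*20*23 = -294 + 920 = 626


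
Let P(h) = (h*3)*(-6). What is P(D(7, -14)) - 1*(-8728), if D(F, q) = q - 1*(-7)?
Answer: 8854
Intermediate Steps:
D(F, q) = 7 + q (D(F, q) = q + 7 = 7 + q)
P(h) = -18*h (P(h) = (3*h)*(-6) = -18*h)
P(D(7, -14)) - 1*(-8728) = -18*(7 - 14) - 1*(-8728) = -18*(-7) + 8728 = 126 + 8728 = 8854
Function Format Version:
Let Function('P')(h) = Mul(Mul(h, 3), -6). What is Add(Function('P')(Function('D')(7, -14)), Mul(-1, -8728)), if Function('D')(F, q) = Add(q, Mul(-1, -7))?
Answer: 8854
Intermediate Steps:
Function('D')(F, q) = Add(7, q) (Function('D')(F, q) = Add(q, 7) = Add(7, q))
Function('P')(h) = Mul(-18, h) (Function('P')(h) = Mul(Mul(3, h), -6) = Mul(-18, h))
Add(Function('P')(Function('D')(7, -14)), Mul(-1, -8728)) = Add(Mul(-18, Add(7, -14)), Mul(-1, -8728)) = Add(Mul(-18, -7), 8728) = Add(126, 8728) = 8854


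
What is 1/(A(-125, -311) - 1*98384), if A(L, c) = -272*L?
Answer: -1/64384 ≈ -1.5532e-5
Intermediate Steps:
1/(A(-125, -311) - 1*98384) = 1/(-272*(-125) - 1*98384) = 1/(34000 - 98384) = 1/(-64384) = -1/64384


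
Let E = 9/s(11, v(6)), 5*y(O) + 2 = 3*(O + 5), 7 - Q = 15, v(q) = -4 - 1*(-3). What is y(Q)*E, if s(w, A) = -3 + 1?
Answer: 99/10 ≈ 9.9000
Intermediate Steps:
v(q) = -1 (v(q) = -4 + 3 = -1)
s(w, A) = -2
Q = -8 (Q = 7 - 1*15 = 7 - 15 = -8)
y(O) = 13/5 + 3*O/5 (y(O) = -⅖ + (3*(O + 5))/5 = -⅖ + (3*(5 + O))/5 = -⅖ + (15 + 3*O)/5 = -⅖ + (3 + 3*O/5) = 13/5 + 3*O/5)
E = -9/2 (E = 9/(-2) = 9*(-½) = -9/2 ≈ -4.5000)
y(Q)*E = (13/5 + (⅗)*(-8))*(-9/2) = (13/5 - 24/5)*(-9/2) = -11/5*(-9/2) = 99/10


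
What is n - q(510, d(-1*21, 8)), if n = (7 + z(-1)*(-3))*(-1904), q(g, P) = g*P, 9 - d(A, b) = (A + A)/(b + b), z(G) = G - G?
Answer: -77027/4 ≈ -19257.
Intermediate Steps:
z(G) = 0
d(A, b) = 9 - A/b (d(A, b) = 9 - (A + A)/(b + b) = 9 - 2*A/(2*b) = 9 - 2*A*1/(2*b) = 9 - A/b)
q(g, P) = P*g
n = -13328 (n = (7 + 0*(-3))*(-1904) = (7 + 0)*(-1904) = 7*(-1904) = -13328)
n - q(510, d(-1*21, 8)) = -13328 - (9 - 1*(-1*21)/8)*510 = -13328 - (9 - 1*(-21)*⅛)*510 = -13328 - (9 + 21/8)*510 = -13328 - 93*510/8 = -13328 - 1*23715/4 = -13328 - 23715/4 = -77027/4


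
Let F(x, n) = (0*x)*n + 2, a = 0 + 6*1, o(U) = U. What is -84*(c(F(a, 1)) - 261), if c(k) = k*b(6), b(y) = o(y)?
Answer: 20916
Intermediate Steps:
a = 6 (a = 0 + 6 = 6)
b(y) = y
F(x, n) = 2 (F(x, n) = 0*n + 2 = 0 + 2 = 2)
c(k) = 6*k (c(k) = k*6 = 6*k)
-84*(c(F(a, 1)) - 261) = -84*(6*2 - 261) = -84*(12 - 261) = -84*(-249) = 20916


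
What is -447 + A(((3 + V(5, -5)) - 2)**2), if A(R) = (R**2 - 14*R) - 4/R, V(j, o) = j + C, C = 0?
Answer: 3104/9 ≈ 344.89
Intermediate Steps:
V(j, o) = j (V(j, o) = j + 0 = j)
A(R) = R**2 - 14*R - 4/R
-447 + A(((3 + V(5, -5)) - 2)**2) = -447 + (-4 + (((3 + 5) - 2)**2)**2*(-14 + ((3 + 5) - 2)**2))/(((3 + 5) - 2)**2) = -447 + (-4 + ((8 - 2)**2)**2*(-14 + (8 - 2)**2))/((8 - 2)**2) = -447 + (-4 + (6**2)**2*(-14 + 6**2))/(6**2) = -447 + (-4 + 36**2*(-14 + 36))/36 = -447 + (-4 + 1296*22)/36 = -447 + (-4 + 28512)/36 = -447 + (1/36)*28508 = -447 + 7127/9 = 3104/9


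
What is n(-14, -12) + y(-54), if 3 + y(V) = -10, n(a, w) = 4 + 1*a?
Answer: -23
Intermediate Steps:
n(a, w) = 4 + a
y(V) = -13 (y(V) = -3 - 10 = -13)
n(-14, -12) + y(-54) = (4 - 14) - 13 = -10 - 13 = -23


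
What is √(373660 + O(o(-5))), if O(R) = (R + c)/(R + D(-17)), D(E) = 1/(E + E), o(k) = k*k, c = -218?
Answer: √269328930522/849 ≈ 611.27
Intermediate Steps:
o(k) = k²
D(E) = 1/(2*E)
O(R) = (-218 + R)/(-1/34 + R) (O(R) = (R - 218)/(R + (½)/(-17)) = (-218 + R)/(R + (½)*(-1/17)) = (-218 + R)/(R - 1/34) = (-218 + R)/(-1/34 + R))
√(373660 + O(o(-5))) = √(373660 + 34*(-218 + (-5)²)/(-1 + 34*(-5)²)) = √(373660 + 34*(-218 + 25)/(-1 + 34*25)) = √(373660 + 34*(-193)/(-1 + 850)) = √(373660 + 34*(-193)/849) = √(373660 + 34*(1/849)*(-193)) = √(373660 - 6562/849) = √(317230778/849) = √269328930522/849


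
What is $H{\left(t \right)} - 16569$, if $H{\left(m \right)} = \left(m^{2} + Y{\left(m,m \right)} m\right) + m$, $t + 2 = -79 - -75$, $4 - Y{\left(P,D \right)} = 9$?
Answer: $-16509$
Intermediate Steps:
$Y{\left(P,D \right)} = -5$ ($Y{\left(P,D \right)} = 4 - 9 = -5$)
$t = -6$ ($t = -2 - 4 = -6$)
$H{\left(m \right)} = m^{2} - 4 m$ ($H{\left(m \right)} = \left(m^{2} - 5 m\right) + m = m^{2} - 4 m$)
$H{\left(t \right)} - 16569 = - 6 \left(-4 - 6\right) - 16569 = \left(-6\right) \left(-10\right) - 16569 = 60 - 16569 = -16509$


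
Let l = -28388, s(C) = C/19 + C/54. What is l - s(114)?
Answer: -255565/9 ≈ -28396.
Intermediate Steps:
s(C) = 73*C/1026 (s(C) = C*(1/19) + C*(1/54) = C/19 + C/54 = 73*C/1026)
l - s(114) = -28388 - 73*114/1026 = -28388 - 1*73/9 = -28388 - 73/9 = -255565/9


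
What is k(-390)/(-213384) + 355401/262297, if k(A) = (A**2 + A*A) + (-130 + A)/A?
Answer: -2965657609/41977487286 ≈ -0.070649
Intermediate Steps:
k(A) = 2*A**2 + (-130 + A)/A (k(A) = (A**2 + A**2) + (-130 + A)/A = 2*A**2 + (-130 + A)/A)
k(-390)/(-213384) + 355401/262297 = ((-130 - 390 + 2*(-390)**3)/(-390))/(-213384) + 355401/262297 = -(-130 - 390 + 2*(-59319000))/390*(-1/213384) + 355401*(1/262297) = -(-130 - 390 - 118638000)/390*(-1/213384) + 355401/262297 = -1/390*(-118638520)*(-1/213384) + 355401/262297 = (912604/3)*(-1/213384) + 355401/262297 = -228151/160038 + 355401/262297 = -2965657609/41977487286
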